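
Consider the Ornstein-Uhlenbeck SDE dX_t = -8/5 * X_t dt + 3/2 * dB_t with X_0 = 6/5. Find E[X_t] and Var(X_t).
E[X_t] = 6*exp(-8*t/5)/5; Var(X_t) = 45/64 - 45*exp(-16*t/5)/64

The OU SDE dX = -theta X dt + sigma dB admits the integrating factor exp(theta t): d(exp(theta t) X_t) = sigma exp(theta t) dB_t. Integrating from 0 to t:
  X_t = x_0 * exp(-theta t) + sigma * int_0^t exp(-theta (t-s)) dB_s.
The Itô integral has mean 0 and (by the Itô isometry) variance sigma^2 * int_0^t exp(-2 theta (t - s)) ds = sigma^2 * (1 - exp(-2 theta t)) / (2 theta).
With theta = 8/5, sigma = 3/2, x_0 = 6/5:
  E[X_t] = 6/5 * exp(-8/5 t) = 6*exp(-8*t/5)/5
  Var(X_t) = (3/2)^2 * (1 - exp(-2*8/5 t)) / (2 * 8/5) = 45/64 - 45*exp(-16*t/5)/64.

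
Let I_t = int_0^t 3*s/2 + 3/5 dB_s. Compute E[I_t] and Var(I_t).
E[I_t] = 0; Var(I_t) = 3*t*(25*t^2 + 30*t + 12)/100

The Itô integral of a deterministic integrand f(s) has mean 0 because each increment f(s) * (B_{s+ds} - B_s) has mean 0. By the Itô isometry:
  Var( int_0^t f(s) dB_s ) = E[ (int_0^t f(s) dB_s)^2 ] = int_0^t f(s)^2 ds.
Here f(s) = 3*s/2 + 3/5, so f(s)^2 = 9*(5*s + 2)^2/100. Integrate:
  int_0^t (9*(5*s + 2)^2/100) ds = 3*t*(25*t^2 + 30*t + 12)/100.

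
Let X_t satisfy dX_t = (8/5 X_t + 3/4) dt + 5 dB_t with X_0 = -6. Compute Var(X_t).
Var(X_t) = 125*exp(16*t/5)/16 - 125/16

The variance V(t) = Var(X_t) satisfies V'(t) = 2 a V(t) + c^2 with V(0) = 0 (drift coefficient is linear in X, diffusion is constant). With a = 8/5, c = 5, the solution is
  V(t) = (c^2 / (2 a)) * (exp(2 a t) - 1)
       = (5^2 / (2*(8/5))) * (exp((16/5) t) - 1)
       = 125*exp(16*t/5)/16 - 125/16.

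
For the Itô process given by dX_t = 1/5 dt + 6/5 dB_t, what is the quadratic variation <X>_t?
<X>_t = 36*t/25

For an Itô process dX_t = a(t) dt + b(t) dB_t, the quadratic variation is <X>_t = int_0^t b(s)^2 ds (the drift term does not contribute). Here b(s) = 6/5, so
  b(s)^2 = 36/25.
Integrating from 0 to t:
  <X>_t = int_0^t (36/25) ds = 36*t/25.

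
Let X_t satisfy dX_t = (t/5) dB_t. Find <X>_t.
<X>_t = t^3/75

For an Itô process dX_t = a(t) dt + b(t) dB_t, the quadratic variation is <X>_t = int_0^t b(s)^2 ds (the drift term does not contribute). Here b(s) = s/5, so
  b(s)^2 = s^2/25.
Integrating from 0 to t:
  <X>_t = int_0^t (s^2/25) ds = t^3/75.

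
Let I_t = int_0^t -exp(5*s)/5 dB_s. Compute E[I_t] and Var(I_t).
E[I_t] = 0; Var(I_t) = exp(10*t)/250 - 1/250

The Itô integral of a deterministic integrand f(s) has mean 0 because each increment f(s) * (B_{s+ds} - B_s) has mean 0. By the Itô isometry:
  Var( int_0^t f(s) dB_s ) = E[ (int_0^t f(s) dB_s)^2 ] = int_0^t f(s)^2 ds.
Here f(s) = -exp(5*s)/5, so f(s)^2 = exp(10*s)/25. Integrate:
  int_0^t (exp(10*s)/25) ds = exp(10*t)/250 - 1/250.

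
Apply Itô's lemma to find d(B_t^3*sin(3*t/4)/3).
d(B_t^3*sin(3*t/4)/3) = (B_t*(B_t^2*cos(3*t/4)/4 + sin(3*t/4))) dt + (B_t^2*sin(3*t/4)) dB_t

Itô's formula for f(t, x): d f(t, B_t) = (f_t + (1/2) f_xx) dt + f_x dB_t. Compute partials of f(t, x) = x^3*sin(3*t/4)/3:
  f_t(t,x)  = x^3*cos(3*t/4)/4
  f_x(t,x)  = x^2*sin(3*t/4)
  f_xx(t,x) = 2*x*sin(3*t/4)
Assemble drift = f_t + (1/2) f_xx = x*(x^2*cos(3*t/4)/4 + sin(3*t/4)) and diffusion = f_x = x^2*sin(3*t/4). Substituting x = B_t:
  d(B_t^3*sin(3*t/4)/3) = (B_t*(B_t^2*cos(3*t/4)/4 + sin(3*t/4))) dt + (B_t^2*sin(3*t/4)) dB_t.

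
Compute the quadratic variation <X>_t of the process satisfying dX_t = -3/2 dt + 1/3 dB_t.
<X>_t = t/9

For an Itô process dX_t = a(t) dt + b(t) dB_t, the quadratic variation is <X>_t = int_0^t b(s)^2 ds (the drift term does not contribute). Here b(s) = 1/3, so
  b(s)^2 = 1/9.
Integrating from 0 to t:
  <X>_t = int_0^t (1/9) ds = t/9.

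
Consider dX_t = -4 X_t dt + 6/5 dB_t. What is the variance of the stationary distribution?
lim Var(X_t) = 9/50

The OU SDE dX = -theta X dt + sigma dB admits the integrating factor exp(theta t): d(exp(theta t) X_t) = sigma exp(theta t) dB_t. Integrating from 0 to t gives X_t = x_0 * exp(-theta t) + sigma * int_0^t exp(-theta (t-s)) dB_s for any initial x_0. The Itô integral has variance (by the Itô isometry) sigma^2 * int_0^t exp(-2 theta (t - s)) ds = sigma^2 * (1 - exp(-2 theta t)) / (2 theta), independent of x_0.
With theta = 4, sigma = 6/5:
  Var(X_t) = (6/5)^2 * (1 - exp(-2*4 t)) / (2 * 4) = 9/50 - 9*exp(-8*t)/50.
As t -> infinity, exp(-2*4 t) -> 0, so the stationary variance is sigma^2 / (2 theta) = 9/50.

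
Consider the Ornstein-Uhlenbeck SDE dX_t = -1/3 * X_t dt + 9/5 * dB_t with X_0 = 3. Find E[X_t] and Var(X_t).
E[X_t] = 3*exp(-t/3); Var(X_t) = 243/50 - 243*exp(-2*t/3)/50

The OU SDE dX = -theta X dt + sigma dB admits the integrating factor exp(theta t): d(exp(theta t) X_t) = sigma exp(theta t) dB_t. Integrating from 0 to t:
  X_t = x_0 * exp(-theta t) + sigma * int_0^t exp(-theta (t-s)) dB_s.
The Itô integral has mean 0 and (by the Itô isometry) variance sigma^2 * int_0^t exp(-2 theta (t - s)) ds = sigma^2 * (1 - exp(-2 theta t)) / (2 theta).
With theta = 1/3, sigma = 9/5, x_0 = 3:
  E[X_t] = 3 * exp(-1/3 t) = 3*exp(-t/3)
  Var(X_t) = (9/5)^2 * (1 - exp(-2*1/3 t)) / (2 * 1/3) = 243/50 - 243*exp(-2*t/3)/50.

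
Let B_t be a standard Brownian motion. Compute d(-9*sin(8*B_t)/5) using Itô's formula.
d(-9*sin(8*B_t)/5) = (288*sin(8*B_t)/5) dt + (-72*cos(8*B_t)/5) dB_t

Itô's formula for f(B_t) gives d f(B_t) = f'(B_t) dB_t + (1/2) f''(B_t) dt. Compute derivatives of f(x) = -9*sin(8*x)/5:
  f'(x)  = -72*cos(8*x)/5
  f''(x) = 576*sin(8*x)/5
Substitute x = B_t and multiply the f'' term by 1/2:
  drift     = (1/2) * (576*sin(8*x)/5) evaluated at B_t = 288*sin(8*B_t)/5
  diffusion = (-72*cos(8*x)/5) evaluated at B_t = -72*cos(8*B_t)/5
Therefore d(-9*sin(8*B_t)/5) = (288*sin(8*B_t)/5) dt + (-72*cos(8*B_t)/5) dB_t.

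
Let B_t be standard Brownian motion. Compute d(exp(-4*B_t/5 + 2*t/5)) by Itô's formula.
d(exp(-4*B_t/5 + 2*t/5)) = (18*exp(-4*B_t/5 + 2*t/5)/25) dt + (-4*exp(-4*B_t/5 + 2*t/5)/5) dB_t

Itô's formula for f(t, x): d f(t, B_t) = (f_t + (1/2) f_xx) dt + f_x dB_t. Compute partials of f(t, x) = exp(2*t/5 - 4*x/5):
  f_t(t,x)  = 2*exp(2*t/5 - 4*x/5)/5
  f_x(t,x)  = -4*exp(2*t/5 - 4*x/5)/5
  f_xx(t,x) = 16*exp(2*t/5 - 4*x/5)/25
Assemble drift = f_t + (1/2) f_xx = 18*exp(2*t/5 - 4*x/5)/25 and diffusion = f_x = -4*exp(2*t/5 - 4*x/5)/5. Substituting x = B_t:
  d(exp(-4*B_t/5 + 2*t/5)) = (18*exp(-4*B_t/5 + 2*t/5)/25) dt + (-4*exp(-4*B_t/5 + 2*t/5)/5) dB_t.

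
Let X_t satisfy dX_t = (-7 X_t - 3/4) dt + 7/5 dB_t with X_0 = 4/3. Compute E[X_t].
E[X_t] = -3/28 + 121*exp(-7*t)/84

Taking expectations and using E[dB_t] = 0, the mean m(t) = E[X_t] satisfies the ODE m'(t) = a m(t) + b with m(0) = x_0. With a = -7, b = -3/4, x_0 = 4/3, the solution is
  m(t) = x_0 * exp(a t) + (b/a) * (exp(a t) - 1)
       = (4/3) * exp((-7) t) + ((-3/4)/(-7)) * (exp((-7) t) - 1)
       = -3/28 + 121*exp(-7*t)/84.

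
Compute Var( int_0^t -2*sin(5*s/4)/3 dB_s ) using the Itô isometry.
Var = 2*t/9 - 4*sin(5*t/2)/45

The Itô integral of a deterministic integrand f(s) has mean 0 because each increment f(s) * (B_{s+ds} - B_s) has mean 0. By the Itô isometry:
  Var( int_0^t f(s) dB_s ) = E[ (int_0^t f(s) dB_s)^2 ] = int_0^t f(s)^2 ds.
Here f(s) = -2*sin(5*s/4)/3, so f(s)^2 = 4*sin(5*s/4)^2/9. Integrate:
  int_0^t (4*sin(5*s/4)^2/9) ds = 2*t/9 - 4*sin(5*t/2)/45.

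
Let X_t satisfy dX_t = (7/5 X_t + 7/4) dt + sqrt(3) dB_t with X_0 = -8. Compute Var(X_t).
Var(X_t) = 15*exp(14*t/5)/14 - 15/14

The variance V(t) = Var(X_t) satisfies V'(t) = 2 a V(t) + c^2 with V(0) = 0 (drift coefficient is linear in X, diffusion is constant). With a = 7/5, c = sqrt(3), the solution is
  V(t) = (c^2 / (2 a)) * (exp(2 a t) - 1)
       = (sqrt(3)^2 / (2*(7/5))) * (exp((14/5) t) - 1)
       = 15*exp(14*t/5)/14 - 15/14.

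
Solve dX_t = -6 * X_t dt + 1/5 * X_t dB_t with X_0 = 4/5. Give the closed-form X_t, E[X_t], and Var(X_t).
X_t = 4/5 * exp((-301/50) t + (1/5) B_t); E[X_t] = 4*exp(-6*t)/5; Var(X_t) = (16*exp(t/25) - 16)*exp(-12*t)/25

For GBM dX = mu X dt + sigma X dB with X_0 = x_0, apply Itô to Y = log X: dY = (mu - sigma^2/2) dt + sigma dB, so Y_t = log(x_0) + (mu - sigma^2/2) t + sigma B_t and hence X_t = x_0 * exp((mu - sigma^2/2) t + sigma B_t).
With mu = -6, sigma = 1/5, x_0 = 4/5, this gives:
  X_t = 4/5 * exp((-301/50) * t + (1/5) * B_t).
Since sigma*B_t ~ Normal(0, sigma^2 t), E[exp(sigma*B_t)] = exp(sigma^2 t / 2); so E[X_t] = x_0 * exp((mu - sigma^2/2) t) * exp(sigma^2 t / 2) = x_0 * exp(mu t) = 4*exp(-6*t)/5.
Var(X_t) = E[X_t^2] - (E[X_t])^2 = x_0^2 * exp(2 mu t) * (exp(sigma^2 t) - 1) = (16*exp(t/25) - 16)*exp(-12*t)/25.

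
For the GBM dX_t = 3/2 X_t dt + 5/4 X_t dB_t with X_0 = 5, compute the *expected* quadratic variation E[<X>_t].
E[<X>_t] = 625*exp(73*t/16)/73 - 625/73

<X>_t = int_0^t ((5/4) * X_s)^2 ds. Taking expectation inside the integral: E[<X>_t] = (5/4)^2 * int_0^t E[X_s^2] ds. For GBM, E[X_s^2] = x_0^2 * exp((2 mu + sigma^2) s). Integrating:
  E[<X>_t] = (5/4)^2 * 5^2 * (exp((2*(3/2) + (5/4)^2) t) - 1) / (2*(3/2) + (5/4)^2)
           = (5/4)^2 * 5^2 * (exp((73/16) t) - 1) / (73/16) = 625*exp(73*t/16)/73 - 625/73.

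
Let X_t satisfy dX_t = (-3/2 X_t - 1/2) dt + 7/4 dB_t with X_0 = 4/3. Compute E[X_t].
E[X_t] = -1/3 + 5*exp(-3*t/2)/3

Taking expectations and using E[dB_t] = 0, the mean m(t) = E[X_t] satisfies the ODE m'(t) = a m(t) + b with m(0) = x_0. With a = -3/2, b = -1/2, x_0 = 4/3, the solution is
  m(t) = x_0 * exp(a t) + (b/a) * (exp(a t) - 1)
       = (4/3) * exp((-3/2) t) + ((-1/2)/(-3/2)) * (exp((-3/2) t) - 1)
       = -1/3 + 5*exp(-3*t/2)/3.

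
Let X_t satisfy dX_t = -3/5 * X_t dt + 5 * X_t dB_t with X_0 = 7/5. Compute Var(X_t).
Var(X_t) = (49*exp(25*t) - 49)*exp(-6*t/5)/25

For GBM dX = mu X dt + sigma X dB with X_0 = x_0, apply Itô to Y = log X: dY = (mu - sigma^2/2) dt + sigma dB, so Y_t = log(x_0) + (mu - sigma^2/2) t + sigma B_t and hence X_t = x_0 * exp((mu - sigma^2/2) t + sigma B_t).
With mu = -3/5, sigma = 5, x_0 = 7/5, this gives:
  X_t = 7/5 * exp((-131/10) * t + (5) * B_t).
Since sigma*B_t ~ Normal(0, sigma^2 t), E[exp(sigma*B_t)] = exp(sigma^2 t / 2); so E[X_t] = x_0 * exp((mu - sigma^2/2) t) * exp(sigma^2 t / 2) = x_0 * exp(mu t) = 7*exp(-3*t/5)/5.
Var(X_t) = E[X_t^2] - (E[X_t])^2 = x_0^2 * exp(2 mu t) * (exp(sigma^2 t) - 1) = (49*exp(25*t) - 49)*exp(-6*t/5)/25.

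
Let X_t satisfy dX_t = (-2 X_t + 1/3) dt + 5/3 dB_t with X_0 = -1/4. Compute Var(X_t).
Var(X_t) = 25/36 - 25*exp(-4*t)/36

The variance V(t) = Var(X_t) satisfies V'(t) = 2 a V(t) + c^2 with V(0) = 0 (drift coefficient is linear in X, diffusion is constant). With a = -2, c = 5/3, the solution is
  V(t) = (c^2 / (2 a)) * (exp(2 a t) - 1)
       = ((5/3)^2 / (2*(-2))) * (exp((-4) t) - 1)
       = 25/36 - 25*exp(-4*t)/36.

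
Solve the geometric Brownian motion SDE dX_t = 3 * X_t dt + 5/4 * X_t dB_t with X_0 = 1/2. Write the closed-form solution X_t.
X_t = 1/2 * exp((71/32) * t + (5/4) * B_t)

For GBM dX = mu X dt + sigma X dB with X_0 = x_0, apply Itô to Y = log X: dY = (mu - sigma^2/2) dt + sigma dB, so Y_t = log(x_0) + (mu - sigma^2/2) t + sigma B_t and hence X_t = x_0 * exp((mu - sigma^2/2) t + sigma B_t).
With mu = 3, sigma = 5/4, x_0 = 1/2, this gives:
  X_t = 1/2 * exp((71/32) * t + (5/4) * B_t).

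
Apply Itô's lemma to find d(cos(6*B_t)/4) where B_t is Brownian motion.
d(cos(6*B_t)/4) = (-9*cos(6*B_t)/2) dt + (-3*sin(6*B_t)/2) dB_t

Itô's formula for f(B_t) gives d f(B_t) = f'(B_t) dB_t + (1/2) f''(B_t) dt. Compute derivatives of f(x) = cos(6*x)/4:
  f'(x)  = -3*sin(6*x)/2
  f''(x) = -9*cos(6*x)
Substitute x = B_t and multiply the f'' term by 1/2:
  drift     = (1/2) * (-9*cos(6*x)) evaluated at B_t = -9*cos(6*B_t)/2
  diffusion = (-3*sin(6*x)/2) evaluated at B_t = -3*sin(6*B_t)/2
Therefore d(cos(6*B_t)/4) = (-9*cos(6*B_t)/2) dt + (-3*sin(6*B_t)/2) dB_t.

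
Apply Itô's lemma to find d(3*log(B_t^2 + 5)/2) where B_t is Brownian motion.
d(3*log(B_t^2 + 5)/2) = (3*(5 - B_t^2)/(2*(B_t^2 + 5)^2)) dt + (3*B_t/(B_t^2 + 5)) dB_t

Itô's formula for f(B_t) gives d f(B_t) = f'(B_t) dB_t + (1/2) f''(B_t) dt. Compute derivatives of f(x) = 3*log(x^2 + 5)/2:
  f'(x)  = 3*x/(x^2 + 5)
  f''(x) = 3*(5 - x^2)/(x^2 + 5)^2
Substitute x = B_t and multiply the f'' term by 1/2:
  drift     = (1/2) * (3*(5 - x^2)/(x^2 + 5)^2) evaluated at B_t = 3*(5 - B_t^2)/(2*(B_t^2 + 5)^2)
  diffusion = (3*x/(x^2 + 5)) evaluated at B_t = 3*B_t/(B_t^2 + 5)
Therefore d(3*log(B_t^2 + 5)/2) = (3*(5 - B_t^2)/(2*(B_t^2 + 5)^2)) dt + (3*B_t/(B_t^2 + 5)) dB_t.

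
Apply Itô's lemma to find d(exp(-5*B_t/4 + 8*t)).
d(exp(-5*B_t/4 + 8*t)) = (281*exp(-5*B_t/4 + 8*t)/32) dt + (-5*exp(-5*B_t/4 + 8*t)/4) dB_t

Itô's formula for f(t, x): d f(t, B_t) = (f_t + (1/2) f_xx) dt + f_x dB_t. Compute partials of f(t, x) = exp(8*t - 5*x/4):
  f_t(t,x)  = 8*exp(8*t - 5*x/4)
  f_x(t,x)  = -5*exp(8*t - 5*x/4)/4
  f_xx(t,x) = 25*exp(8*t - 5*x/4)/16
Assemble drift = f_t + (1/2) f_xx = 281*exp(8*t - 5*x/4)/32 and diffusion = f_x = -5*exp(8*t - 5*x/4)/4. Substituting x = B_t:
  d(exp(-5*B_t/4 + 8*t)) = (281*exp(-5*B_t/4 + 8*t)/32) dt + (-5*exp(-5*B_t/4 + 8*t)/4) dB_t.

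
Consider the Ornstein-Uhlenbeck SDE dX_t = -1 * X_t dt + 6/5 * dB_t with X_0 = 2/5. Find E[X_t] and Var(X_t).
E[X_t] = 2*exp(-t)/5; Var(X_t) = 18/25 - 18*exp(-2*t)/25

The OU SDE dX = -theta X dt + sigma dB admits the integrating factor exp(theta t): d(exp(theta t) X_t) = sigma exp(theta t) dB_t. Integrating from 0 to t:
  X_t = x_0 * exp(-theta t) + sigma * int_0^t exp(-theta (t-s)) dB_s.
The Itô integral has mean 0 and (by the Itô isometry) variance sigma^2 * int_0^t exp(-2 theta (t - s)) ds = sigma^2 * (1 - exp(-2 theta t)) / (2 theta).
With theta = 1, sigma = 6/5, x_0 = 2/5:
  E[X_t] = 2/5 * exp(-1 t) = 2*exp(-t)/5
  Var(X_t) = (6/5)^2 * (1 - exp(-2*1 t)) / (2 * 1) = 18/25 - 18*exp(-2*t)/25.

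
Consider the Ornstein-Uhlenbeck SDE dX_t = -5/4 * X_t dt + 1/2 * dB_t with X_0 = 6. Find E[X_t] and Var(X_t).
E[X_t] = 6*exp(-5*t/4); Var(X_t) = 1/10 - exp(-5*t/2)/10

The OU SDE dX = -theta X dt + sigma dB admits the integrating factor exp(theta t): d(exp(theta t) X_t) = sigma exp(theta t) dB_t. Integrating from 0 to t:
  X_t = x_0 * exp(-theta t) + sigma * int_0^t exp(-theta (t-s)) dB_s.
The Itô integral has mean 0 and (by the Itô isometry) variance sigma^2 * int_0^t exp(-2 theta (t - s)) ds = sigma^2 * (1 - exp(-2 theta t)) / (2 theta).
With theta = 5/4, sigma = 1/2, x_0 = 6:
  E[X_t] = 6 * exp(-5/4 t) = 6*exp(-5*t/4)
  Var(X_t) = (1/2)^2 * (1 - exp(-2*5/4 t)) / (2 * 5/4) = 1/10 - exp(-5*t/2)/10.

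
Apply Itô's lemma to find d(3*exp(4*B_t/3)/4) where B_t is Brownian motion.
d(3*exp(4*B_t/3)/4) = (2*exp(4*B_t/3)/3) dt + (exp(4*B_t/3)) dB_t

Itô's formula for f(B_t) gives d f(B_t) = f'(B_t) dB_t + (1/2) f''(B_t) dt. Compute derivatives of f(x) = 3*exp(4*x/3)/4:
  f'(x)  = exp(4*x/3)
  f''(x) = 4*exp(4*x/3)/3
Substitute x = B_t and multiply the f'' term by 1/2:
  drift     = (1/2) * (4*exp(4*x/3)/3) evaluated at B_t = 2*exp(4*B_t/3)/3
  diffusion = (exp(4*x/3)) evaluated at B_t = exp(4*B_t/3)
Therefore d(3*exp(4*B_t/3)/4) = (2*exp(4*B_t/3)/3) dt + (exp(4*B_t/3)) dB_t.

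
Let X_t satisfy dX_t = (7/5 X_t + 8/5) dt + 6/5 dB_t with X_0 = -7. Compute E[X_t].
E[X_t] = -41*exp(7*t/5)/7 - 8/7

Taking expectations and using E[dB_t] = 0, the mean m(t) = E[X_t] satisfies the ODE m'(t) = a m(t) + b with m(0) = x_0. With a = 7/5, b = 8/5, x_0 = -7, the solution is
  m(t) = x_0 * exp(a t) + (b/a) * (exp(a t) - 1)
       = (-7) * exp((7/5) t) + ((8/5)/(7/5)) * (exp((7/5) t) - 1)
       = -41*exp(7*t/5)/7 - 8/7.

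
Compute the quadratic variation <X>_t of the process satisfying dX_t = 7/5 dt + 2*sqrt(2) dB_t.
<X>_t = 8*t

For an Itô process dX_t = a(t) dt + b(t) dB_t, the quadratic variation is <X>_t = int_0^t b(s)^2 ds (the drift term does not contribute). Here b(s) = 2*sqrt(2), so
  b(s)^2 = 8.
Integrating from 0 to t:
  <X>_t = int_0^t (8) ds = 8*t.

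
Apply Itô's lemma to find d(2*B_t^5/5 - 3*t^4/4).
d(2*B_t^5/5 - 3*t^4/4) = (4*B_t^3 - 3*t^3) dt + (2*B_t^4) dB_t

Itô's formula for f(t, x): d f(t, B_t) = (f_t + (1/2) f_xx) dt + f_x dB_t. Compute partials of f(t, x) = -3*t^4/4 + 2*x^5/5:
  f_t(t,x)  = -3*t^3
  f_x(t,x)  = 2*x^4
  f_xx(t,x) = 8*x^3
Assemble drift = f_t + (1/2) f_xx = -3*t^3 + 4*x^3 and diffusion = f_x = 2*x^4. Substituting x = B_t:
  d(2*B_t^5/5 - 3*t^4/4) = (4*B_t^3 - 3*t^3) dt + (2*B_t^4) dB_t.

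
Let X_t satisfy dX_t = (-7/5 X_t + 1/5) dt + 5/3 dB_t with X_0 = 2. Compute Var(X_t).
Var(X_t) = 125/126 - 125*exp(-14*t/5)/126

The variance V(t) = Var(X_t) satisfies V'(t) = 2 a V(t) + c^2 with V(0) = 0 (drift coefficient is linear in X, diffusion is constant). With a = -7/5, c = 5/3, the solution is
  V(t) = (c^2 / (2 a)) * (exp(2 a t) - 1)
       = ((5/3)^2 / (2*(-7/5))) * (exp((-14/5) t) - 1)
       = 125/126 - 125*exp(-14*t/5)/126.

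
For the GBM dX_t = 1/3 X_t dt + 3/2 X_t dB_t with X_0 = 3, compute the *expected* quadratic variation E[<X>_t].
E[<X>_t] = 243*exp(35*t/12)/35 - 243/35

<X>_t = int_0^t ((3/2) * X_s)^2 ds. Taking expectation inside the integral: E[<X>_t] = (3/2)^2 * int_0^t E[X_s^2] ds. For GBM, E[X_s^2] = x_0^2 * exp((2 mu + sigma^2) s). Integrating:
  E[<X>_t] = (3/2)^2 * 3^2 * (exp((2*(1/3) + (3/2)^2) t) - 1) / (2*(1/3) + (3/2)^2)
           = (3/2)^2 * 3^2 * (exp((35/12) t) - 1) / (35/12) = 243*exp(35*t/12)/35 - 243/35.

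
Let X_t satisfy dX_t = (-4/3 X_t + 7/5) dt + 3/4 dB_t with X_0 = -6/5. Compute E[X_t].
E[X_t] = 21/20 - 9*exp(-4*t/3)/4

Taking expectations and using E[dB_t] = 0, the mean m(t) = E[X_t] satisfies the ODE m'(t) = a m(t) + b with m(0) = x_0. With a = -4/3, b = 7/5, x_0 = -6/5, the solution is
  m(t) = x_0 * exp(a t) + (b/a) * (exp(a t) - 1)
       = (-6/5) * exp((-4/3) t) + ((7/5)/(-4/3)) * (exp((-4/3) t) - 1)
       = 21/20 - 9*exp(-4*t/3)/4.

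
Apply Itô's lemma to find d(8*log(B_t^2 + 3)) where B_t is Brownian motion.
d(8*log(B_t^2 + 3)) = (8*(3 - B_t^2)/(B_t^2 + 3)^2) dt + (16*B_t/(B_t^2 + 3)) dB_t

Itô's formula for f(B_t) gives d f(B_t) = f'(B_t) dB_t + (1/2) f''(B_t) dt. Compute derivatives of f(x) = 8*log(x^2 + 3):
  f'(x)  = 16*x/(x^2 + 3)
  f''(x) = 16*(3 - x^2)/(x^2 + 3)^2
Substitute x = B_t and multiply the f'' term by 1/2:
  drift     = (1/2) * (16*(3 - x^2)/(x^2 + 3)^2) evaluated at B_t = 8*(3 - B_t^2)/(B_t^2 + 3)^2
  diffusion = (16*x/(x^2 + 3)) evaluated at B_t = 16*B_t/(B_t^2 + 3)
Therefore d(8*log(B_t^2 + 3)) = (8*(3 - B_t^2)/(B_t^2 + 3)^2) dt + (16*B_t/(B_t^2 + 3)) dB_t.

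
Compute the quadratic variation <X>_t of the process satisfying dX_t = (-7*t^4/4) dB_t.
<X>_t = 49*t^9/144

For an Itô process dX_t = a(t) dt + b(t) dB_t, the quadratic variation is <X>_t = int_0^t b(s)^2 ds (the drift term does not contribute). Here b(s) = -7*s^4/4, so
  b(s)^2 = 49*s^8/16.
Integrating from 0 to t:
  <X>_t = int_0^t (49*s^8/16) ds = 49*t^9/144.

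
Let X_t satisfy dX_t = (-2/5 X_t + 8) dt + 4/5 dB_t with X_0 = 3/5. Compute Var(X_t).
Var(X_t) = 4/5 - 4*exp(-4*t/5)/5

The variance V(t) = Var(X_t) satisfies V'(t) = 2 a V(t) + c^2 with V(0) = 0 (drift coefficient is linear in X, diffusion is constant). With a = -2/5, c = 4/5, the solution is
  V(t) = (c^2 / (2 a)) * (exp(2 a t) - 1)
       = ((4/5)^2 / (2*(-2/5))) * (exp((-4/5) t) - 1)
       = 4/5 - 4*exp(-4*t/5)/5.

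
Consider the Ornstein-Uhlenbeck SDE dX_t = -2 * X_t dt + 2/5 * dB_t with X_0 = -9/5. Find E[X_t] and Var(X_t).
E[X_t] = -9*exp(-2*t)/5; Var(X_t) = 1/25 - exp(-4*t)/25

The OU SDE dX = -theta X dt + sigma dB admits the integrating factor exp(theta t): d(exp(theta t) X_t) = sigma exp(theta t) dB_t. Integrating from 0 to t:
  X_t = x_0 * exp(-theta t) + sigma * int_0^t exp(-theta (t-s)) dB_s.
The Itô integral has mean 0 and (by the Itô isometry) variance sigma^2 * int_0^t exp(-2 theta (t - s)) ds = sigma^2 * (1 - exp(-2 theta t)) / (2 theta).
With theta = 2, sigma = 2/5, x_0 = -9/5:
  E[X_t] = -9/5 * exp(-2 t) = -9*exp(-2*t)/5
  Var(X_t) = (2/5)^2 * (1 - exp(-2*2 t)) / (2 * 2) = 1/25 - exp(-4*t)/25.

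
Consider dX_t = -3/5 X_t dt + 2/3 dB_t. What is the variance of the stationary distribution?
lim Var(X_t) = 10/27

The OU SDE dX = -theta X dt + sigma dB admits the integrating factor exp(theta t): d(exp(theta t) X_t) = sigma exp(theta t) dB_t. Integrating from 0 to t gives X_t = x_0 * exp(-theta t) + sigma * int_0^t exp(-theta (t-s)) dB_s for any initial x_0. The Itô integral has variance (by the Itô isometry) sigma^2 * int_0^t exp(-2 theta (t - s)) ds = sigma^2 * (1 - exp(-2 theta t)) / (2 theta), independent of x_0.
With theta = 3/5, sigma = 2/3:
  Var(X_t) = (2/3)^2 * (1 - exp(-2*3/5 t)) / (2 * 3/5) = 10/27 - 10*exp(-6*t/5)/27.
As t -> infinity, exp(-2*3/5 t) -> 0, so the stationary variance is sigma^2 / (2 theta) = 10/27.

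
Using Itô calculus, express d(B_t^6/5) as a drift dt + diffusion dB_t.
d(B_t^6/5) = (3*B_t^4) dt + (6*B_t^5/5) dB_t

Itô's formula for f(B_t) gives d f(B_t) = f'(B_t) dB_t + (1/2) f''(B_t) dt. Compute derivatives of f(x) = x^6/5:
  f'(x)  = 6*x^5/5
  f''(x) = 6*x^4
Substitute x = B_t and multiply the f'' term by 1/2:
  drift     = (1/2) * (6*x^4) evaluated at B_t = 3*B_t^4
  diffusion = (6*x^5/5) evaluated at B_t = 6*B_t^5/5
Therefore d(B_t^6/5) = (3*B_t^4) dt + (6*B_t^5/5) dB_t.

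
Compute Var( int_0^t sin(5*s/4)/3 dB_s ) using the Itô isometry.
Var = t/18 - sin(5*t/2)/45

The Itô integral of a deterministic integrand f(s) has mean 0 because each increment f(s) * (B_{s+ds} - B_s) has mean 0. By the Itô isometry:
  Var( int_0^t f(s) dB_s ) = E[ (int_0^t f(s) dB_s)^2 ] = int_0^t f(s)^2 ds.
Here f(s) = sin(5*s/4)/3, so f(s)^2 = sin(5*s/4)^2/9. Integrate:
  int_0^t (sin(5*s/4)^2/9) ds = t/18 - sin(5*t/2)/45.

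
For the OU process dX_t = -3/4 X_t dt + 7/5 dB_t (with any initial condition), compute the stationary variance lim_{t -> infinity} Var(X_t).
lim Var(X_t) = 98/75

The OU SDE dX = -theta X dt + sigma dB admits the integrating factor exp(theta t): d(exp(theta t) X_t) = sigma exp(theta t) dB_t. Integrating from 0 to t gives X_t = x_0 * exp(-theta t) + sigma * int_0^t exp(-theta (t-s)) dB_s for any initial x_0. The Itô integral has variance (by the Itô isometry) sigma^2 * int_0^t exp(-2 theta (t - s)) ds = sigma^2 * (1 - exp(-2 theta t)) / (2 theta), independent of x_0.
With theta = 3/4, sigma = 7/5:
  Var(X_t) = (7/5)^2 * (1 - exp(-2*3/4 t)) / (2 * 3/4) = 98/75 - 98*exp(-3*t/2)/75.
As t -> infinity, exp(-2*3/4 t) -> 0, so the stationary variance is sigma^2 / (2 theta) = 98/75.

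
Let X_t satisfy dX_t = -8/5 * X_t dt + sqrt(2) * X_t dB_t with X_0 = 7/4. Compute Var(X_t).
Var(X_t) = (49*exp(2*t) - 49)*exp(-16*t/5)/16

For GBM dX = mu X dt + sigma X dB with X_0 = x_0, apply Itô to Y = log X: dY = (mu - sigma^2/2) dt + sigma dB, so Y_t = log(x_0) + (mu - sigma^2/2) t + sigma B_t and hence X_t = x_0 * exp((mu - sigma^2/2) t + sigma B_t).
With mu = -8/5, sigma = sqrt(2), x_0 = 7/4, this gives:
  X_t = 7/4 * exp((-13/5) * t + (sqrt(2)) * B_t).
Since sigma*B_t ~ Normal(0, sigma^2 t), E[exp(sigma*B_t)] = exp(sigma^2 t / 2); so E[X_t] = x_0 * exp((mu - sigma^2/2) t) * exp(sigma^2 t / 2) = x_0 * exp(mu t) = 7*exp(-8*t/5)/4.
Var(X_t) = E[X_t^2] - (E[X_t])^2 = x_0^2 * exp(2 mu t) * (exp(sigma^2 t) - 1) = (49*exp(2*t) - 49)*exp(-16*t/5)/16.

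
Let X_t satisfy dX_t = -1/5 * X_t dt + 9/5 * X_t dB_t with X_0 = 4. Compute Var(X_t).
Var(X_t) = (16*exp(81*t/25) - 16)*exp(-2*t/5)

For GBM dX = mu X dt + sigma X dB with X_0 = x_0, apply Itô to Y = log X: dY = (mu - sigma^2/2) dt + sigma dB, so Y_t = log(x_0) + (mu - sigma^2/2) t + sigma B_t and hence X_t = x_0 * exp((mu - sigma^2/2) t + sigma B_t).
With mu = -1/5, sigma = 9/5, x_0 = 4, this gives:
  X_t = 4 * exp((-91/50) * t + (9/5) * B_t).
Since sigma*B_t ~ Normal(0, sigma^2 t), E[exp(sigma*B_t)] = exp(sigma^2 t / 2); so E[X_t] = x_0 * exp((mu - sigma^2/2) t) * exp(sigma^2 t / 2) = x_0 * exp(mu t) = 4*exp(-t/5).
Var(X_t) = E[X_t^2] - (E[X_t])^2 = x_0^2 * exp(2 mu t) * (exp(sigma^2 t) - 1) = (16*exp(81*t/25) - 16)*exp(-2*t/5).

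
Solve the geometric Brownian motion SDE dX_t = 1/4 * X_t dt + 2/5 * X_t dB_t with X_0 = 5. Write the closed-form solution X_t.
X_t = 5 * exp((17/100) * t + (2/5) * B_t)

For GBM dX = mu X dt + sigma X dB with X_0 = x_0, apply Itô to Y = log X: dY = (mu - sigma^2/2) dt + sigma dB, so Y_t = log(x_0) + (mu - sigma^2/2) t + sigma B_t and hence X_t = x_0 * exp((mu - sigma^2/2) t + sigma B_t).
With mu = 1/4, sigma = 2/5, x_0 = 5, this gives:
  X_t = 5 * exp((17/100) * t + (2/5) * B_t).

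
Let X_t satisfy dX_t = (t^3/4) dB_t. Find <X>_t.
<X>_t = t^7/112

For an Itô process dX_t = a(t) dt + b(t) dB_t, the quadratic variation is <X>_t = int_0^t b(s)^2 ds (the drift term does not contribute). Here b(s) = s^3/4, so
  b(s)^2 = s^6/16.
Integrating from 0 to t:
  <X>_t = int_0^t (s^6/16) ds = t^7/112.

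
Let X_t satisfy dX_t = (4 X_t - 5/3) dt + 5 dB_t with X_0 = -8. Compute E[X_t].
E[X_t] = 5/12 - 101*exp(4*t)/12

Taking expectations and using E[dB_t] = 0, the mean m(t) = E[X_t] satisfies the ODE m'(t) = a m(t) + b with m(0) = x_0. With a = 4, b = -5/3, x_0 = -8, the solution is
  m(t) = x_0 * exp(a t) + (b/a) * (exp(a t) - 1)
       = (-8) * exp(4 t) + ((-5/3)/4) * (exp(4 t) - 1)
       = 5/12 - 101*exp(4*t)/12.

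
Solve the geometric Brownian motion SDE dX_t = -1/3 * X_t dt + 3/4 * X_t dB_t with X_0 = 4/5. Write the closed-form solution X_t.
X_t = 4/5 * exp((-59/96) * t + (3/4) * B_t)

For GBM dX = mu X dt + sigma X dB with X_0 = x_0, apply Itô to Y = log X: dY = (mu - sigma^2/2) dt + sigma dB, so Y_t = log(x_0) + (mu - sigma^2/2) t + sigma B_t and hence X_t = x_0 * exp((mu - sigma^2/2) t + sigma B_t).
With mu = -1/3, sigma = 3/4, x_0 = 4/5, this gives:
  X_t = 4/5 * exp((-59/96) * t + (3/4) * B_t).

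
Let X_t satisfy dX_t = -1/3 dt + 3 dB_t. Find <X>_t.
<X>_t = 9*t

For an Itô process dX_t = a(t) dt + b(t) dB_t, the quadratic variation is <X>_t = int_0^t b(s)^2 ds (the drift term does not contribute). Here b(s) = 3, so
  b(s)^2 = 9.
Integrating from 0 to t:
  <X>_t = int_0^t (9) ds = 9*t.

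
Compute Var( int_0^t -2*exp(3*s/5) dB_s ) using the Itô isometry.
Var = 10*exp(6*t/5)/3 - 10/3

The Itô integral of a deterministic integrand f(s) has mean 0 because each increment f(s) * (B_{s+ds} - B_s) has mean 0. By the Itô isometry:
  Var( int_0^t f(s) dB_s ) = E[ (int_0^t f(s) dB_s)^2 ] = int_0^t f(s)^2 ds.
Here f(s) = -2*exp(3*s/5), so f(s)^2 = 4*exp(6*s/5). Integrate:
  int_0^t (4*exp(6*s/5)) ds = 10*exp(6*t/5)/3 - 10/3.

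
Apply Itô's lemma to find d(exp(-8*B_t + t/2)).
d(exp(-8*B_t + t/2)) = (65*exp(-8*B_t + t/2)/2) dt + (-8*exp(-8*B_t + t/2)) dB_t

Itô's formula for f(t, x): d f(t, B_t) = (f_t + (1/2) f_xx) dt + f_x dB_t. Compute partials of f(t, x) = exp(t/2 - 8*x):
  f_t(t,x)  = exp(t/2 - 8*x)/2
  f_x(t,x)  = -8*exp(t/2 - 8*x)
  f_xx(t,x) = 64*exp(t/2 - 8*x)
Assemble drift = f_t + (1/2) f_xx = 65*exp(t/2 - 8*x)/2 and diffusion = f_x = -8*exp(t/2 - 8*x). Substituting x = B_t:
  d(exp(-8*B_t + t/2)) = (65*exp(-8*B_t + t/2)/2) dt + (-8*exp(-8*B_t + t/2)) dB_t.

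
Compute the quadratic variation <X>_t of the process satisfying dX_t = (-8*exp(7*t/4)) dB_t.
<X>_t = 128*exp(7*t/2)/7 - 128/7

For an Itô process dX_t = a(t) dt + b(t) dB_t, the quadratic variation is <X>_t = int_0^t b(s)^2 ds (the drift term does not contribute). Here b(s) = -8*exp(7*s/4), so
  b(s)^2 = 64*exp(7*s/2).
Integrating from 0 to t:
  <X>_t = int_0^t (64*exp(7*s/2)) ds = 128*exp(7*t/2)/7 - 128/7.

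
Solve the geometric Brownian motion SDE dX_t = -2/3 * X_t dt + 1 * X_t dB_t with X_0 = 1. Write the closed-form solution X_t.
X_t = 1 * exp((-7/6) * t + (1) * B_t)

For GBM dX = mu X dt + sigma X dB with X_0 = x_0, apply Itô to Y = log X: dY = (mu - sigma^2/2) dt + sigma dB, so Y_t = log(x_0) + (mu - sigma^2/2) t + sigma B_t and hence X_t = x_0 * exp((mu - sigma^2/2) t + sigma B_t).
With mu = -2/3, sigma = 1, x_0 = 1, this gives:
  X_t = 1 * exp((-7/6) * t + (1) * B_t).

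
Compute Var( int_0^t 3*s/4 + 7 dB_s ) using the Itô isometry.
Var = t*(3*t^2 + 84*t + 784)/16

The Itô integral of a deterministic integrand f(s) has mean 0 because each increment f(s) * (B_{s+ds} - B_s) has mean 0. By the Itô isometry:
  Var( int_0^t f(s) dB_s ) = E[ (int_0^t f(s) dB_s)^2 ] = int_0^t f(s)^2 ds.
Here f(s) = 3*s/4 + 7, so f(s)^2 = (3*s + 28)^2/16. Integrate:
  int_0^t ((3*s + 28)^2/16) ds = t*(3*t^2 + 84*t + 784)/16.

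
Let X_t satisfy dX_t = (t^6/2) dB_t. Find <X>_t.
<X>_t = t^13/52

For an Itô process dX_t = a(t) dt + b(t) dB_t, the quadratic variation is <X>_t = int_0^t b(s)^2 ds (the drift term does not contribute). Here b(s) = s^6/2, so
  b(s)^2 = s^12/4.
Integrating from 0 to t:
  <X>_t = int_0^t (s^12/4) ds = t^13/52.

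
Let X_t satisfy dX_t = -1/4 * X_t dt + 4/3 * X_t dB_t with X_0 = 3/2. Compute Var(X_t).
Var(X_t) = (9*exp(16*t/9) - 9)*exp(-t/2)/4

For GBM dX = mu X dt + sigma X dB with X_0 = x_0, apply Itô to Y = log X: dY = (mu - sigma^2/2) dt + sigma dB, so Y_t = log(x_0) + (mu - sigma^2/2) t + sigma B_t and hence X_t = x_0 * exp((mu - sigma^2/2) t + sigma B_t).
With mu = -1/4, sigma = 4/3, x_0 = 3/2, this gives:
  X_t = 3/2 * exp((-41/36) * t + (4/3) * B_t).
Since sigma*B_t ~ Normal(0, sigma^2 t), E[exp(sigma*B_t)] = exp(sigma^2 t / 2); so E[X_t] = x_0 * exp((mu - sigma^2/2) t) * exp(sigma^2 t / 2) = x_0 * exp(mu t) = 3*exp(-t/4)/2.
Var(X_t) = E[X_t^2] - (E[X_t])^2 = x_0^2 * exp(2 mu t) * (exp(sigma^2 t) - 1) = (9*exp(16*t/9) - 9)*exp(-t/2)/4.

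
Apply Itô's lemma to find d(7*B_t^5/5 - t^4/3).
d(7*B_t^5/5 - t^4/3) = (14*B_t^3 - 4*t^3/3) dt + (7*B_t^4) dB_t

Itô's formula for f(t, x): d f(t, B_t) = (f_t + (1/2) f_xx) dt + f_x dB_t. Compute partials of f(t, x) = -t^4/3 + 7*x^5/5:
  f_t(t,x)  = -4*t^3/3
  f_x(t,x)  = 7*x^4
  f_xx(t,x) = 28*x^3
Assemble drift = f_t + (1/2) f_xx = -4*t^3/3 + 14*x^3 and diffusion = f_x = 7*x^4. Substituting x = B_t:
  d(7*B_t^5/5 - t^4/3) = (14*B_t^3 - 4*t^3/3) dt + (7*B_t^4) dB_t.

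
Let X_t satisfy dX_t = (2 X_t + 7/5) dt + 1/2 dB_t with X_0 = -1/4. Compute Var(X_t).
Var(X_t) = exp(4*t)/16 - 1/16

The variance V(t) = Var(X_t) satisfies V'(t) = 2 a V(t) + c^2 with V(0) = 0 (drift coefficient is linear in X, diffusion is constant). With a = 2, c = 1/2, the solution is
  V(t) = (c^2 / (2 a)) * (exp(2 a t) - 1)
       = ((1/2)^2 / (2*2)) * (exp(4 t) - 1)
       = exp(4*t)/16 - 1/16.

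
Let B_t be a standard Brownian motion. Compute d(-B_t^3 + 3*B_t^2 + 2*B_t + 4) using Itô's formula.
d(-B_t^3 + 3*B_t^2 + 2*B_t + 4) = (3 - 3*B_t) dt + (-3*B_t^2 + 6*B_t + 2) dB_t

Itô's formula for f(B_t) gives d f(B_t) = f'(B_t) dB_t + (1/2) f''(B_t) dt. Compute derivatives of f(x) = -x^3 + 3*x^2 + 2*x + 4:
  f'(x)  = -3*x^2 + 6*x + 2
  f''(x) = 6 - 6*x
Substitute x = B_t and multiply the f'' term by 1/2:
  drift     = (1/2) * (6 - 6*x) evaluated at B_t = 3 - 3*B_t
  diffusion = (-3*x^2 + 6*x + 2) evaluated at B_t = -3*B_t^2 + 6*B_t + 2
Therefore d(-B_t^3 + 3*B_t^2 + 2*B_t + 4) = (3 - 3*B_t) dt + (-3*B_t^2 + 6*B_t + 2) dB_t.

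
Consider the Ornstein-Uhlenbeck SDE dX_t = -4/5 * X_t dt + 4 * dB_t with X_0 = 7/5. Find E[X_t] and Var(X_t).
E[X_t] = 7*exp(-4*t/5)/5; Var(X_t) = 10 - 10*exp(-8*t/5)

The OU SDE dX = -theta X dt + sigma dB admits the integrating factor exp(theta t): d(exp(theta t) X_t) = sigma exp(theta t) dB_t. Integrating from 0 to t:
  X_t = x_0 * exp(-theta t) + sigma * int_0^t exp(-theta (t-s)) dB_s.
The Itô integral has mean 0 and (by the Itô isometry) variance sigma^2 * int_0^t exp(-2 theta (t - s)) ds = sigma^2 * (1 - exp(-2 theta t)) / (2 theta).
With theta = 4/5, sigma = 4, x_0 = 7/5:
  E[X_t] = 7/5 * exp(-4/5 t) = 7*exp(-4*t/5)/5
  Var(X_t) = (4)^2 * (1 - exp(-2*4/5 t)) / (2 * 4/5) = 10 - 10*exp(-8*t/5).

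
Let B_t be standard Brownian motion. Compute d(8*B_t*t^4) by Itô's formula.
d(8*B_t*t^4) = (32*B_t*t^3) dt + (8*t^4) dB_t

Itô's formula for f(t, x): d f(t, B_t) = (f_t + (1/2) f_xx) dt + f_x dB_t. Compute partials of f(t, x) = 8*t^4*x:
  f_t(t,x)  = 32*t^3*x
  f_x(t,x)  = 8*t^4
  f_xx(t,x) = 0
Assemble drift = f_t + (1/2) f_xx = 32*t^3*x and diffusion = f_x = 8*t^4. Substituting x = B_t:
  d(8*B_t*t^4) = (32*B_t*t^3) dt + (8*t^4) dB_t.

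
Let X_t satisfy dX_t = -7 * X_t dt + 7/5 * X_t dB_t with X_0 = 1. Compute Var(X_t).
Var(X_t) = (exp(49*t/25) - 1)*exp(-14*t)

For GBM dX = mu X dt + sigma X dB with X_0 = x_0, apply Itô to Y = log X: dY = (mu - sigma^2/2) dt + sigma dB, so Y_t = log(x_0) + (mu - sigma^2/2) t + sigma B_t and hence X_t = x_0 * exp((mu - sigma^2/2) t + sigma B_t).
With mu = -7, sigma = 7/5, x_0 = 1, this gives:
  X_t = 1 * exp((-399/50) * t + (7/5) * B_t).
Since sigma*B_t ~ Normal(0, sigma^2 t), E[exp(sigma*B_t)] = exp(sigma^2 t / 2); so E[X_t] = x_0 * exp((mu - sigma^2/2) t) * exp(sigma^2 t / 2) = x_0 * exp(mu t) = exp(-7*t).
Var(X_t) = E[X_t^2] - (E[X_t])^2 = x_0^2 * exp(2 mu t) * (exp(sigma^2 t) - 1) = (exp(49*t/25) - 1)*exp(-14*t).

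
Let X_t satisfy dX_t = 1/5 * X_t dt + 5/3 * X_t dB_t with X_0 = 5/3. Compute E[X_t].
E[X_t] = 5*exp(t/5)/3

For GBM dX = mu X dt + sigma X dB with X_0 = x_0, apply Itô to Y = log X: dY = (mu - sigma^2/2) dt + sigma dB, so Y_t = log(x_0) + (mu - sigma^2/2) t + sigma B_t and hence X_t = x_0 * exp((mu - sigma^2/2) t + sigma B_t).
With mu = 1/5, sigma = 5/3, x_0 = 5/3, this gives:
  X_t = 5/3 * exp((-107/90) * t + (5/3) * B_t).
Since sigma*B_t ~ Normal(0, sigma^2 t), E[exp(sigma*B_t)] = exp(sigma^2 t / 2); so E[X_t] = x_0 * exp((mu - sigma^2/2) t) * exp(sigma^2 t / 2) = x_0 * exp(mu t) = 5*exp(t/5)/3.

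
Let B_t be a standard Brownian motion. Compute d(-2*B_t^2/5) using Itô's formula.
d(-2*B_t^2/5) = (-2/5) dt + (-4*B_t/5) dB_t

Itô's formula for f(B_t) gives d f(B_t) = f'(B_t) dB_t + (1/2) f''(B_t) dt. Compute derivatives of f(x) = -2*x^2/5:
  f'(x)  = -4*x/5
  f''(x) = -4/5
Substitute x = B_t and multiply the f'' term by 1/2:
  drift     = (1/2) * (-4/5) evaluated at B_t = -2/5
  diffusion = (-4*x/5) evaluated at B_t = -4*B_t/5
Therefore d(-2*B_t^2/5) = (-2/5) dt + (-4*B_t/5) dB_t.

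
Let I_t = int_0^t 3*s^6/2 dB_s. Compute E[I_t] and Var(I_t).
E[I_t] = 0; Var(I_t) = 9*t^13/52

The Itô integral of a deterministic integrand f(s) has mean 0 because each increment f(s) * (B_{s+ds} - B_s) has mean 0. By the Itô isometry:
  Var( int_0^t f(s) dB_s ) = E[ (int_0^t f(s) dB_s)^2 ] = int_0^t f(s)^2 ds.
Here f(s) = 3*s^6/2, so f(s)^2 = 9*s^12/4. Integrate:
  int_0^t (9*s^12/4) ds = 9*t^13/52.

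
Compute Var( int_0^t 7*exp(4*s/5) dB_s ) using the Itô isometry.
Var = 245*exp(8*t/5)/8 - 245/8

The Itô integral of a deterministic integrand f(s) has mean 0 because each increment f(s) * (B_{s+ds} - B_s) has mean 0. By the Itô isometry:
  Var( int_0^t f(s) dB_s ) = E[ (int_0^t f(s) dB_s)^2 ] = int_0^t f(s)^2 ds.
Here f(s) = 7*exp(4*s/5), so f(s)^2 = 49*exp(8*s/5). Integrate:
  int_0^t (49*exp(8*s/5)) ds = 245*exp(8*t/5)/8 - 245/8.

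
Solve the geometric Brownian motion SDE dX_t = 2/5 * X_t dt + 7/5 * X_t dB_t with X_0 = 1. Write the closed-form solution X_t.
X_t = 1 * exp((-29/50) * t + (7/5) * B_t)

For GBM dX = mu X dt + sigma X dB with X_0 = x_0, apply Itô to Y = log X: dY = (mu - sigma^2/2) dt + sigma dB, so Y_t = log(x_0) + (mu - sigma^2/2) t + sigma B_t and hence X_t = x_0 * exp((mu - sigma^2/2) t + sigma B_t).
With mu = 2/5, sigma = 7/5, x_0 = 1, this gives:
  X_t = 1 * exp((-29/50) * t + (7/5) * B_t).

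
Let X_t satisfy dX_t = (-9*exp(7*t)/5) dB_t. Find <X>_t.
<X>_t = 81*exp(14*t)/350 - 81/350

For an Itô process dX_t = a(t) dt + b(t) dB_t, the quadratic variation is <X>_t = int_0^t b(s)^2 ds (the drift term does not contribute). Here b(s) = -9*exp(7*s)/5, so
  b(s)^2 = 81*exp(14*s)/25.
Integrating from 0 to t:
  <X>_t = int_0^t (81*exp(14*s)/25) ds = 81*exp(14*t)/350 - 81/350.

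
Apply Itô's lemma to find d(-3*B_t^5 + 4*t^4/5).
d(-3*B_t^5 + 4*t^4/5) = (-30*B_t^3 + 16*t^3/5) dt + (-15*B_t^4) dB_t

Itô's formula for f(t, x): d f(t, B_t) = (f_t + (1/2) f_xx) dt + f_x dB_t. Compute partials of f(t, x) = 4*t^4/5 - 3*x^5:
  f_t(t,x)  = 16*t^3/5
  f_x(t,x)  = -15*x^4
  f_xx(t,x) = -60*x^3
Assemble drift = f_t + (1/2) f_xx = 16*t^3/5 - 30*x^3 and diffusion = f_x = -15*x^4. Substituting x = B_t:
  d(-3*B_t^5 + 4*t^4/5) = (-30*B_t^3 + 16*t^3/5) dt + (-15*B_t^4) dB_t.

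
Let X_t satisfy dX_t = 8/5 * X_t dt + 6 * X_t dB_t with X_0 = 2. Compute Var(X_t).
Var(X_t) = 4*(exp(36*t) - 1)*exp(16*t/5)

For GBM dX = mu X dt + sigma X dB with X_0 = x_0, apply Itô to Y = log X: dY = (mu - sigma^2/2) dt + sigma dB, so Y_t = log(x_0) + (mu - sigma^2/2) t + sigma B_t and hence X_t = x_0 * exp((mu - sigma^2/2) t + sigma B_t).
With mu = 8/5, sigma = 6, x_0 = 2, this gives:
  X_t = 2 * exp((-82/5) * t + (6) * B_t).
Since sigma*B_t ~ Normal(0, sigma^2 t), E[exp(sigma*B_t)] = exp(sigma^2 t / 2); so E[X_t] = x_0 * exp((mu - sigma^2/2) t) * exp(sigma^2 t / 2) = x_0 * exp(mu t) = 2*exp(8*t/5).
Var(X_t) = E[X_t^2] - (E[X_t])^2 = x_0^2 * exp(2 mu t) * (exp(sigma^2 t) - 1) = 4*(exp(36*t) - 1)*exp(16*t/5).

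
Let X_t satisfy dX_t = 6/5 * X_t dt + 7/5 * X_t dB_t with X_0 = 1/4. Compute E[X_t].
E[X_t] = exp(6*t/5)/4

For GBM dX = mu X dt + sigma X dB with X_0 = x_0, apply Itô to Y = log X: dY = (mu - sigma^2/2) dt + sigma dB, so Y_t = log(x_0) + (mu - sigma^2/2) t + sigma B_t and hence X_t = x_0 * exp((mu - sigma^2/2) t + sigma B_t).
With mu = 6/5, sigma = 7/5, x_0 = 1/4, this gives:
  X_t = 1/4 * exp((11/50) * t + (7/5) * B_t).
Since sigma*B_t ~ Normal(0, sigma^2 t), E[exp(sigma*B_t)] = exp(sigma^2 t / 2); so E[X_t] = x_0 * exp((mu - sigma^2/2) t) * exp(sigma^2 t / 2) = x_0 * exp(mu t) = exp(6*t/5)/4.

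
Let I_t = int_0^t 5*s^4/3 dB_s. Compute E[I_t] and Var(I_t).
E[I_t] = 0; Var(I_t) = 25*t^9/81

The Itô integral of a deterministic integrand f(s) has mean 0 because each increment f(s) * (B_{s+ds} - B_s) has mean 0. By the Itô isometry:
  Var( int_0^t f(s) dB_s ) = E[ (int_0^t f(s) dB_s)^2 ] = int_0^t f(s)^2 ds.
Here f(s) = 5*s^4/3, so f(s)^2 = 25*s^8/9. Integrate:
  int_0^t (25*s^8/9) ds = 25*t^9/81.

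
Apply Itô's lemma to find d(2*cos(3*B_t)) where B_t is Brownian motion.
d(2*cos(3*B_t)) = (-9*cos(3*B_t)) dt + (-6*sin(3*B_t)) dB_t

Itô's formula for f(B_t) gives d f(B_t) = f'(B_t) dB_t + (1/2) f''(B_t) dt. Compute derivatives of f(x) = 2*cos(3*x):
  f'(x)  = -6*sin(3*x)
  f''(x) = -18*cos(3*x)
Substitute x = B_t and multiply the f'' term by 1/2:
  drift     = (1/2) * (-18*cos(3*x)) evaluated at B_t = -9*cos(3*B_t)
  diffusion = (-6*sin(3*x)) evaluated at B_t = -6*sin(3*B_t)
Therefore d(2*cos(3*B_t)) = (-9*cos(3*B_t)) dt + (-6*sin(3*B_t)) dB_t.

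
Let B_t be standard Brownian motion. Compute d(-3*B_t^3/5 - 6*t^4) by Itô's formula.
d(-3*B_t^3/5 - 6*t^4) = (-9*B_t/5 - 24*t^3) dt + (-9*B_t^2/5) dB_t

Itô's formula for f(t, x): d f(t, B_t) = (f_t + (1/2) f_xx) dt + f_x dB_t. Compute partials of f(t, x) = -6*t^4 - 3*x^3/5:
  f_t(t,x)  = -24*t^3
  f_x(t,x)  = -9*x^2/5
  f_xx(t,x) = -18*x/5
Assemble drift = f_t + (1/2) f_xx = -24*t^3 - 9*x/5 and diffusion = f_x = -9*x^2/5. Substituting x = B_t:
  d(-3*B_t^3/5 - 6*t^4) = (-9*B_t/5 - 24*t^3) dt + (-9*B_t^2/5) dB_t.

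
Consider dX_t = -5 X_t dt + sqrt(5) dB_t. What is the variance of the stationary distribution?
lim Var(X_t) = 1/2

The OU SDE dX = -theta X dt + sigma dB admits the integrating factor exp(theta t): d(exp(theta t) X_t) = sigma exp(theta t) dB_t. Integrating from 0 to t gives X_t = x_0 * exp(-theta t) + sigma * int_0^t exp(-theta (t-s)) dB_s for any initial x_0. The Itô integral has variance (by the Itô isometry) sigma^2 * int_0^t exp(-2 theta (t - s)) ds = sigma^2 * (1 - exp(-2 theta t)) / (2 theta), independent of x_0.
With theta = 5, sigma = sqrt(5):
  Var(X_t) = (sqrt(5))^2 * (1 - exp(-2*5 t)) / (2 * 5) = 1/2 - exp(-10*t)/2.
As t -> infinity, exp(-2*5 t) -> 0, so the stationary variance is sigma^2 / (2 theta) = 1/2.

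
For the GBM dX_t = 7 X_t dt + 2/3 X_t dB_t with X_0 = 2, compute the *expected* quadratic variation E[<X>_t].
E[<X>_t] = 8*exp(130*t/9)/65 - 8/65

<X>_t = int_0^t ((2/3) * X_s)^2 ds. Taking expectation inside the integral: E[<X>_t] = (2/3)^2 * int_0^t E[X_s^2] ds. For GBM, E[X_s^2] = x_0^2 * exp((2 mu + sigma^2) s). Integrating:
  E[<X>_t] = (2/3)^2 * 2^2 * (exp((2*7 + (2/3)^2) t) - 1) / (2*7 + (2/3)^2)
           = (2/3)^2 * 2^2 * (exp((130/9) t) - 1) / (130/9) = 8*exp(130*t/9)/65 - 8/65.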